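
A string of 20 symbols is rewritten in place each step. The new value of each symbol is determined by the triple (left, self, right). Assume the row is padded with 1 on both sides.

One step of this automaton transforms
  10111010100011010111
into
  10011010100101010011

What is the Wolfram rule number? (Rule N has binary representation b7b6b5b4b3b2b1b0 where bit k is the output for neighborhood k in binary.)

198

position 3: 111 → 1  (bit 7 = 1)
position 0: 110 → 1  (bit 6 = 1)
position 1: 101 → 0  (bit 5 = 0)
position 9: 100 → 0  (bit 4 = 0)
position 2: 011 → 0  (bit 3 = 0)
position 6: 010 → 1  (bit 2 = 1)
position 11: 001 → 1  (bit 1 = 1)
position 10: 000 → 0  (bit 0 = 0)
bits b7..b0 = 11000110 = 198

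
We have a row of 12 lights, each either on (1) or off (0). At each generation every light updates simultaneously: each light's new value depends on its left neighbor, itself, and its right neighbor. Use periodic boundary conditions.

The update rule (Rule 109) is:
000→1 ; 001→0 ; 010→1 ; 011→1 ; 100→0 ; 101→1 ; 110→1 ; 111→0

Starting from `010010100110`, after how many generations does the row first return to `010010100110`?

010011100110
010010100110

2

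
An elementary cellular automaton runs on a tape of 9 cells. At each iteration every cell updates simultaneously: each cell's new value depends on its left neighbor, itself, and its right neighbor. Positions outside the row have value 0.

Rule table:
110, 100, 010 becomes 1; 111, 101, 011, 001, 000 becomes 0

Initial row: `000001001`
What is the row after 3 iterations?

iteration 1: 000001101
iteration 2: 000000101
iteration 3: 000000101

000000101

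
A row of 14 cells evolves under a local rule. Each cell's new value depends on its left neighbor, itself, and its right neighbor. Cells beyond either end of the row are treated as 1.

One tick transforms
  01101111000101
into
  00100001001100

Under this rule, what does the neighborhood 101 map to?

At position 0 the neighborhood is 101; the next row has 0 there.

0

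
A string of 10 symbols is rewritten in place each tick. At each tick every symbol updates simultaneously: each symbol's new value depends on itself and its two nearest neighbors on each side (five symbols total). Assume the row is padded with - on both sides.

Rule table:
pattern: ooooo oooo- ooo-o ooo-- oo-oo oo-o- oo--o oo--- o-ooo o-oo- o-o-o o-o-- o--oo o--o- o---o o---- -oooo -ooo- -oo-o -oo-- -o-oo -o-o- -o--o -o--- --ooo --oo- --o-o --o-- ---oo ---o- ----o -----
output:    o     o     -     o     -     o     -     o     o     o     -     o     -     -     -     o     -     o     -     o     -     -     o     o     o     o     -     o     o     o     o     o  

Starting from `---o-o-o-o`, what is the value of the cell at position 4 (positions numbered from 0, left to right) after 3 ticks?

ooo------o
oooooooooo
o-oooooooo
position 4 holds o

o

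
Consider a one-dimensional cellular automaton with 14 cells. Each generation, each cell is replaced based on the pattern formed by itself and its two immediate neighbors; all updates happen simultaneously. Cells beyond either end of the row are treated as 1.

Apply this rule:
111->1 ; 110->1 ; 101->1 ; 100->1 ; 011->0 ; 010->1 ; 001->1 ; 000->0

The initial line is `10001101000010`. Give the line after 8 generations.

11010111100111
11111011111011
11111101111101
11111110111110
11111111011111
11111111101111
11111111110111
11111111111011

11111111111011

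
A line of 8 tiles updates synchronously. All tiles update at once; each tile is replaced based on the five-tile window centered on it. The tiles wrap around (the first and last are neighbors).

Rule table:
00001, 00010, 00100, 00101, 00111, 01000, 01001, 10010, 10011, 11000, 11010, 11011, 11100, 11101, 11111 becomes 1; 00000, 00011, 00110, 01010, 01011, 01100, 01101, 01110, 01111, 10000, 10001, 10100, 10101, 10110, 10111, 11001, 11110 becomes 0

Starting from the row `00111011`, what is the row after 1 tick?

01101100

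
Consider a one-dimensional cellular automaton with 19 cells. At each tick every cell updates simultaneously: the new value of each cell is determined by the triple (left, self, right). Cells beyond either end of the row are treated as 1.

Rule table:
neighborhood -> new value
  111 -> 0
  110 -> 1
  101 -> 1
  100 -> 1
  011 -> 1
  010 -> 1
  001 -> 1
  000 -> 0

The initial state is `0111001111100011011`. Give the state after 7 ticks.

1100011111011110011

1101111000110111110
0111001101111100011
1101111111000110110
0111000001101111111
1101100011111000000
0111110110001100001
1100011111011110011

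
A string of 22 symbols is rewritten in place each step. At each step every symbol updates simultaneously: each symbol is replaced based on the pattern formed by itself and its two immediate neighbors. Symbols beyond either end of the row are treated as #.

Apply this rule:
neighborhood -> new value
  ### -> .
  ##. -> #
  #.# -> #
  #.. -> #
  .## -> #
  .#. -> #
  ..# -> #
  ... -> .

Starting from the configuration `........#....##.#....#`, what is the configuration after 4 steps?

step 1: #......###..######..##
step 2: ##....##.####....####.
step 3: .##..#####..##..##..##
step 4: ######...############.

######...############.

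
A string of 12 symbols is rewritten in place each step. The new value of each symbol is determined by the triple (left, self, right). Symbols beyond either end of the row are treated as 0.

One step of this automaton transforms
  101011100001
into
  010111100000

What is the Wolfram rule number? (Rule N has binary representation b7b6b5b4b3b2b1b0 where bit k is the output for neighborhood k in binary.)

232

position 5: 111 → 1  (bit 7 = 1)
position 6: 110 → 1  (bit 6 = 1)
position 1: 101 → 1  (bit 5 = 1)
position 7: 100 → 0  (bit 4 = 0)
position 4: 011 → 1  (bit 3 = 1)
position 0: 010 → 0  (bit 2 = 0)
position 10: 001 → 0  (bit 1 = 0)
position 8: 000 → 0  (bit 0 = 0)
bits b7..b0 = 11101000 = 232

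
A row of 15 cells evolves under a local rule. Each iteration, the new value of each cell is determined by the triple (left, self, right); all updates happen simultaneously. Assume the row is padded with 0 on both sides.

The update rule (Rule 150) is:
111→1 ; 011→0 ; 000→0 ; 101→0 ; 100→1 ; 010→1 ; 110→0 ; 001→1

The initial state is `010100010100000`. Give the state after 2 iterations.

110110110110000
000000000001000

000000000001000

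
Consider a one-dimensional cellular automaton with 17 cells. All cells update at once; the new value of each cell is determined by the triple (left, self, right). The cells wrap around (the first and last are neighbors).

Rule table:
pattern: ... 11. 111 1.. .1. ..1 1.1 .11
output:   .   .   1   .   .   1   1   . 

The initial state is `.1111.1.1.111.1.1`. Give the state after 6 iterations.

1.11.1.1.1.1.1.1.
.1..1.1.1.1.1.1.1
1..1.1.1.1.1.1.1.
..1.1.1.1.1.1.1.1
.1.1.1.1.1.1.1.1.
1.1.1.1.1.1.1.1..

1.1.1.1.1.1.1.1..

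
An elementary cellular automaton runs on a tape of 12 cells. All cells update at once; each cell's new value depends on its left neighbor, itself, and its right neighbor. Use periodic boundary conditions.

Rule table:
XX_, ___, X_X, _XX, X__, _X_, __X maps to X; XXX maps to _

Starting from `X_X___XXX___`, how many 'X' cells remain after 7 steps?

step 1: XXXXXXX_XXXX
step 2: ______XXX___
step 3: XXXXXXX_XXXX  (repeats step 1; period 2)
step 7: XXXXXXX_XXXX
count of X: 11

11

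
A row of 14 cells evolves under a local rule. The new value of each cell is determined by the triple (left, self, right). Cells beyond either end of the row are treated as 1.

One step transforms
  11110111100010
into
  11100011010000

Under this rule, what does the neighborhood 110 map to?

0

At position 3 the neighborhood is 110; the next row has 0 there.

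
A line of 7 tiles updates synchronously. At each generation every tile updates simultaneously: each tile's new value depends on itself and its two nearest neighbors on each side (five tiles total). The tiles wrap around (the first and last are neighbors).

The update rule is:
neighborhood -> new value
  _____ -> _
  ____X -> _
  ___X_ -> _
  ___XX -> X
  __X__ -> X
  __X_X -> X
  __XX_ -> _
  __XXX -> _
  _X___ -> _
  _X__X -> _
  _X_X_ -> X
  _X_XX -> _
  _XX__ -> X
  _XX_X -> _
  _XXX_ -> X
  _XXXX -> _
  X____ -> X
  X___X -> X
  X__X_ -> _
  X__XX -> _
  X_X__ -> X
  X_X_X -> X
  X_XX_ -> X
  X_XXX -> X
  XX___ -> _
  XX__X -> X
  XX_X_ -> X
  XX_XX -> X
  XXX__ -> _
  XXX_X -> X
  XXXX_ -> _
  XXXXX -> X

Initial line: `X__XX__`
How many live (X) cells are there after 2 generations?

4

X___XX_
X_XX__X
count of X: 4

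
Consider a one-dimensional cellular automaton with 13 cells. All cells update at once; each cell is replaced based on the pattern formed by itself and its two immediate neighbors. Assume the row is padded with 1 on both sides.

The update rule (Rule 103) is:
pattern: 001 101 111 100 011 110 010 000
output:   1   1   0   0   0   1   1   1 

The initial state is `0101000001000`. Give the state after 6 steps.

0101111101100

1111011111011
0001100001100
0110101110101
1011110011110
1100010100011
0101111101100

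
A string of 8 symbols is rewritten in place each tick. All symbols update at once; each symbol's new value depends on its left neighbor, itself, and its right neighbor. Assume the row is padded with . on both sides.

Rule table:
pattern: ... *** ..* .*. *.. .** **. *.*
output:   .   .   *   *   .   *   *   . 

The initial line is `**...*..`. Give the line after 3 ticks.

tick 1: **..**..
tick 2: **.***..
tick 3: **.*.*..

**.*.*..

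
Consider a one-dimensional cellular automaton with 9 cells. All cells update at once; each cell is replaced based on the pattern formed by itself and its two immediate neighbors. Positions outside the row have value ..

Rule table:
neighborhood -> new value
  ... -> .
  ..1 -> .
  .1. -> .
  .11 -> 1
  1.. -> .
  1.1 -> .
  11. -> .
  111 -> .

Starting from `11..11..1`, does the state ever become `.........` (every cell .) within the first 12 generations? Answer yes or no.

1...1....
.........
all cells are . at generation 2

yes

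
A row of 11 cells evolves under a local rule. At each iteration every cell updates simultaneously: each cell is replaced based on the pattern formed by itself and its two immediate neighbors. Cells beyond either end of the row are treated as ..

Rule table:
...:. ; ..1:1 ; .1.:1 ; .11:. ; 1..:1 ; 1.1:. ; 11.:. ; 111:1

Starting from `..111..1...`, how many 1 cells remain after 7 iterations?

8

.1.1.1111..
11.1..11.1.
...111...11
..1.1.1.1..
.11.1.1.11.
1...1.1...1
11.11.11.11
count of 1: 8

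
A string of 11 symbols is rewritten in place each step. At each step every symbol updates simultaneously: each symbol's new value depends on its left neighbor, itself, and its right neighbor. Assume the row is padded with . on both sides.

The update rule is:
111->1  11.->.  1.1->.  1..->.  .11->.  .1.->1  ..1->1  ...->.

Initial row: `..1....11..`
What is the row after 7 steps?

1.1........

.11...1....
1....11....
1...1......
1..11......
1.1........
1.1........  (fixed point — unchanged through step 7)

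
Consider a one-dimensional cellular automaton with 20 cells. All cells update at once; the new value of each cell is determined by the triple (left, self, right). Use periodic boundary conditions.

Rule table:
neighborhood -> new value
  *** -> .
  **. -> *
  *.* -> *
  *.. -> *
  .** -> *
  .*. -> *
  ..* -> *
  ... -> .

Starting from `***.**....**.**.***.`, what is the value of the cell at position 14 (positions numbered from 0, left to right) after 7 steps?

*

*.*****..********.**
***...****......***.
*.**.**..**....**.**
************..*****.
*..........****...**
**........**..**.**.
***......***********
position 14 holds *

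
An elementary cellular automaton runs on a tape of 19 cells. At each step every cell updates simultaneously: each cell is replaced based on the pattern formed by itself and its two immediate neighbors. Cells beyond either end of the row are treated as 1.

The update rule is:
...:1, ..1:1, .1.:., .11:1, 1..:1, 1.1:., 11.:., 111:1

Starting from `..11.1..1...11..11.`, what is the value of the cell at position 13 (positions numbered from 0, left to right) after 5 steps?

.

111...11.1111.111..
11.1111..111..11.11
1..111.1111.111..11
.1111..111..11.1111
.111.1111.111..1111
position 13 holds .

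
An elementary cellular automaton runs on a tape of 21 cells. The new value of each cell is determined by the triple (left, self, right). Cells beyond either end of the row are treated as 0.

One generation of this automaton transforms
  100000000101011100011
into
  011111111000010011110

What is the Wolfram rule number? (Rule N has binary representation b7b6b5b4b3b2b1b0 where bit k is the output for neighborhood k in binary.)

position 14: 111 → 0  (bit 7 = 0)
position 15: 110 → 0  (bit 6 = 0)
position 10: 101 → 0  (bit 5 = 0)
position 1: 100 → 1  (bit 4 = 1)
position 13: 011 → 1  (bit 3 = 1)
position 0: 010 → 0  (bit 2 = 0)
position 8: 001 → 1  (bit 1 = 1)
position 2: 000 → 1  (bit 0 = 1)
bits b7..b0 = 00011011 = 27

27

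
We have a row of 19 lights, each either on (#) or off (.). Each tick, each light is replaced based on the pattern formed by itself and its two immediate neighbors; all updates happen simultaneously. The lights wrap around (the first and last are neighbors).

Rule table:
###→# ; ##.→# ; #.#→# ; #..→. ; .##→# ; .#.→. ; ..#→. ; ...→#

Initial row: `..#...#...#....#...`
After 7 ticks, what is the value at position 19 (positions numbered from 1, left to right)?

#...#...#...##...##
#.#...#...#.##.#.##
##..#...#..####.###
##....#....########
##.##...##.########
#####.#.###########
######.############
position 19 holds #

#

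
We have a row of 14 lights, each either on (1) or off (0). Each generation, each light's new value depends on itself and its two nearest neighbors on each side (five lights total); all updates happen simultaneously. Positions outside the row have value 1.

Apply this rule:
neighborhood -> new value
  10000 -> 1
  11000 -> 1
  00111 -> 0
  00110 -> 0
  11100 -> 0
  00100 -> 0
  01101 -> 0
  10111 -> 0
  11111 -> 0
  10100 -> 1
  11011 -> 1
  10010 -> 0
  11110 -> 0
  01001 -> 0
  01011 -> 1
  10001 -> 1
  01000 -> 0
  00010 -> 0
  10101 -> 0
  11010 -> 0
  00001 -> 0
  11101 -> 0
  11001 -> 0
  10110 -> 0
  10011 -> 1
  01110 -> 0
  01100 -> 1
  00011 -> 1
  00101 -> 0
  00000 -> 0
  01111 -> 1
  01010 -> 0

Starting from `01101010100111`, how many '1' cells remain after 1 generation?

10000000101010
count of 1: 4

4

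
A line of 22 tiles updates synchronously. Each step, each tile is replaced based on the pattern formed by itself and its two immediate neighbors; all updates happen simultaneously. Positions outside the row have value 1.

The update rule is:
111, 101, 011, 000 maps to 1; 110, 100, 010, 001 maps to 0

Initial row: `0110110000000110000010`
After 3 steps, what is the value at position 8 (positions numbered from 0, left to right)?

1101100111110100111001
1011000111101000110001
0110010111010010100101
position 8 holds 1

1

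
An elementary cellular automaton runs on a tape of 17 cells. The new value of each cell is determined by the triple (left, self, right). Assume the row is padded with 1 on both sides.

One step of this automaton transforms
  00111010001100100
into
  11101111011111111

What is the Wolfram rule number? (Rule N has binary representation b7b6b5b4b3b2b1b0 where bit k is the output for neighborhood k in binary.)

126

position 3: 111 → 0  (bit 7 = 0)
position 4: 110 → 1  (bit 6 = 1)
position 5: 101 → 1  (bit 5 = 1)
position 0: 100 → 1  (bit 4 = 1)
position 2: 011 → 1  (bit 3 = 1)
position 6: 010 → 1  (bit 2 = 1)
position 1: 001 → 1  (bit 1 = 1)
position 8: 000 → 0  (bit 0 = 0)
bits b7..b0 = 01111110 = 126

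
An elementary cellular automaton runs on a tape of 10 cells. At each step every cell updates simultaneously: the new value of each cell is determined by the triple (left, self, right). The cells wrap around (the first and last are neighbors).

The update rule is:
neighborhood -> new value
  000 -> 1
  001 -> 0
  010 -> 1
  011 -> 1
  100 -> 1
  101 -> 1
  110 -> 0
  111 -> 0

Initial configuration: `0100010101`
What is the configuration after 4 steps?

0001111000

1111011111
0000110000
1110101111
0001111000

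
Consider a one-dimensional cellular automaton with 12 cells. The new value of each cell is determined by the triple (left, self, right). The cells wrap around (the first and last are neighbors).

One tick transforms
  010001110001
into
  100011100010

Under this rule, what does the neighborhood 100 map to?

At position 2 the neighborhood is 100; the next row has 0 there.

0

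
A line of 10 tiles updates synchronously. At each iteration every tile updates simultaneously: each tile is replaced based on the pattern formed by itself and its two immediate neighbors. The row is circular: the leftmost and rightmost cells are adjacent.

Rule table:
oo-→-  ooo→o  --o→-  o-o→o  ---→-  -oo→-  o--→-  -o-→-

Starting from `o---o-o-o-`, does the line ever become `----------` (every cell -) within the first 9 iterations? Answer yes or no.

-----o-o-o
------o-o-
-------o--
----------
all cells are - at iteration 4

yes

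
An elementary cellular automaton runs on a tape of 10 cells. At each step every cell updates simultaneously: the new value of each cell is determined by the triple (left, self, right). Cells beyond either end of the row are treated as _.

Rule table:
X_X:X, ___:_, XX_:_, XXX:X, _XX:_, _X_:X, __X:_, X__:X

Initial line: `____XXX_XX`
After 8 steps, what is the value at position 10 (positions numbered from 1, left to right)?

_

_____X_X__
_____XXXX_
______XX_X
________XX
__________
__________  (fixed point — unchanged through step 8)
position 10 holds _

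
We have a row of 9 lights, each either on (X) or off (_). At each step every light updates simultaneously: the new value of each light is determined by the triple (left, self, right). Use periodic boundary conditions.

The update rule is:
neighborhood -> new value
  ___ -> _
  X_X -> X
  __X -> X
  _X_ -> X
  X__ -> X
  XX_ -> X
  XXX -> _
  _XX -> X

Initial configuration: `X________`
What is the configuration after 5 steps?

__XX__XX_

XX______X
_XX____XX
XXXX__XXX
___XXXX__
__XX__XX_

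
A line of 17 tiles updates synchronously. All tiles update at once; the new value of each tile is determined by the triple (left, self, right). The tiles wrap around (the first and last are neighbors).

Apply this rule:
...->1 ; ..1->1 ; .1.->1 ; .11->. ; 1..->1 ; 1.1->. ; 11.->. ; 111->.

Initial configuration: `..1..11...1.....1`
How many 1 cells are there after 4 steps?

2

11111..1111111111
.....11..........
11111..1111111111  (repeats step 1; period 2)
step 4: .....11..........
count of 1: 2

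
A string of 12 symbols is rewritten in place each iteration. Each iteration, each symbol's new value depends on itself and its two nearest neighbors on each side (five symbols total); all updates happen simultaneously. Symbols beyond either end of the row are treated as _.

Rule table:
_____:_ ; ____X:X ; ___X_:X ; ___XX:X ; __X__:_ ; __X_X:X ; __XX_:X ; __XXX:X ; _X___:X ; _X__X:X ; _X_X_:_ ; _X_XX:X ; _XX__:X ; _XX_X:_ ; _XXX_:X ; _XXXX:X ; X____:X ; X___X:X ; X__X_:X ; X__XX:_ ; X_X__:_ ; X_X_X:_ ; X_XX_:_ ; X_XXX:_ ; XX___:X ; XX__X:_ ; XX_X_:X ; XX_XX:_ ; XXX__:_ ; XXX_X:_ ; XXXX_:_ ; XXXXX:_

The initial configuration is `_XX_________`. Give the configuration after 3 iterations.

XXXXXXXXX___

XXXXX_______
XX___XX_____
XXXXXXXXX___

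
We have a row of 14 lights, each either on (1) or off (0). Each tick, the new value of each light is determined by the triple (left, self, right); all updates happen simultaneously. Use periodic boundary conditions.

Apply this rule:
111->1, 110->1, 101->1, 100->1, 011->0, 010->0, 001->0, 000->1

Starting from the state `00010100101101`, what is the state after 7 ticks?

11001010010110
01100101001011
10110010100101
11011001010010
01101100101001
10110110010100
01011011001010

01011011001010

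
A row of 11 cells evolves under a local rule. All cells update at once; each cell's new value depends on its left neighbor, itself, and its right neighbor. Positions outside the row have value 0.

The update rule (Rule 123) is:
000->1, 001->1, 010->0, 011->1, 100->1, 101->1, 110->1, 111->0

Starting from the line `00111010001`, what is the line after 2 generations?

10111111011

generation 1: 11101101110
generation 2: 10111111011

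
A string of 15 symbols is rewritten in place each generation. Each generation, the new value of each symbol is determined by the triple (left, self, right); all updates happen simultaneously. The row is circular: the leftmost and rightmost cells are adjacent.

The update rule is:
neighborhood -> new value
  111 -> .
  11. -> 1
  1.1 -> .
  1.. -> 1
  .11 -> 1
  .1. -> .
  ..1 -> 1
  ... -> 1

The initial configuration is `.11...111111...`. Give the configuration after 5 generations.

1111111....1111

1111111....1111
......111111...
1111111....1111  (repeats generation 1; period 2)
generation 5: 1111111....1111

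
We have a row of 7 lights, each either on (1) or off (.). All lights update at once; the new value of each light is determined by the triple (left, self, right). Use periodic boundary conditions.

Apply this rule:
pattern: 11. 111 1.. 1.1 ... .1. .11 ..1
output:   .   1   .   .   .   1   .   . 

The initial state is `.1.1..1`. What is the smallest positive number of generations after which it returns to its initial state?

.1.1..1

1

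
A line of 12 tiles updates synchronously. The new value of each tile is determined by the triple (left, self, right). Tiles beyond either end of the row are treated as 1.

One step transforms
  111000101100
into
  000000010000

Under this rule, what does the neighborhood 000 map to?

At position 4 the neighborhood is 000; the next row has 0 there.

0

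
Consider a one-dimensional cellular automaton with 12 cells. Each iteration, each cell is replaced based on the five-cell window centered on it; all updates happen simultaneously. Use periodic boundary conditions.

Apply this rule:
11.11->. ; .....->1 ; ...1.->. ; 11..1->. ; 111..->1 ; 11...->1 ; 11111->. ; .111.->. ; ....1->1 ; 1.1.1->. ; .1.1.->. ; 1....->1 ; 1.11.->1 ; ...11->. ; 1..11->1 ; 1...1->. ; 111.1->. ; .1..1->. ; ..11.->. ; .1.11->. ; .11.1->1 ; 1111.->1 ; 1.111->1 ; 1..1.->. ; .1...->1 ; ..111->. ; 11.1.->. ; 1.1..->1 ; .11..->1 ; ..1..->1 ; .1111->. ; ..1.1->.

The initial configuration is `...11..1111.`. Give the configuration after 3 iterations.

.1111...11..

iteration 1: 11..1.1..111
iteration 2: 11....1.1...
iteration 3: .1111...11..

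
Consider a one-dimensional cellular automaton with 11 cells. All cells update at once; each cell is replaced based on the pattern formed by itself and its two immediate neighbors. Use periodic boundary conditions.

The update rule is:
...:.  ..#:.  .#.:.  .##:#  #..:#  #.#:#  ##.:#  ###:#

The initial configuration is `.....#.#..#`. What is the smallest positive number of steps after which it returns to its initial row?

11

step 1: #.....#.#..
step 2: .#.....#.#.
step 3: ..#.....#.#
step 4: #..#.....#.
step 5: .#..#.....#
step 6: #.#..#.....
step 7: .#.#..#....
step 8: ..#.#..#...
step 9: ...#.#..#..
step 10: ....#.#..#.
step 11: .....#.#..#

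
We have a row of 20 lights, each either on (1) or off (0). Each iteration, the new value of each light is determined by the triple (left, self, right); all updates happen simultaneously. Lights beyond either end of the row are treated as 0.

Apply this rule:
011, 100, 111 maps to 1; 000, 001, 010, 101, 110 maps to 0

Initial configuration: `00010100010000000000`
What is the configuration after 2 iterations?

00000001000100000000

iteration 1: 00000010001000000000
iteration 2: 00000001000100000000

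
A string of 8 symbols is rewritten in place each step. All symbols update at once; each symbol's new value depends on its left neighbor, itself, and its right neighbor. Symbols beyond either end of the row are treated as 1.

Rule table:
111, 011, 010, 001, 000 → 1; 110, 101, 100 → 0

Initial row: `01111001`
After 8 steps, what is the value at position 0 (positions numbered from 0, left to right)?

0

01110011
01100111
01001111
01011111
01011111  (fixed point — unchanged through step 8)
position 0 holds 0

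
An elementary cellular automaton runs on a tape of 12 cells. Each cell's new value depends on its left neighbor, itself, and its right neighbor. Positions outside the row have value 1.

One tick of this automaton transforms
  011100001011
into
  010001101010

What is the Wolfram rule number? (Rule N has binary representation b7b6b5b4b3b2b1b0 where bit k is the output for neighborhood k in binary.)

position 2: 111 → 0  (bit 7 = 0)
position 3: 110 → 0  (bit 6 = 0)
position 0: 101 → 0  (bit 5 = 0)
position 4: 100 → 0  (bit 4 = 0)
position 1: 011 → 1  (bit 3 = 1)
position 8: 010 → 1  (bit 2 = 1)
position 7: 001 → 0  (bit 1 = 0)
position 5: 000 → 1  (bit 0 = 1)
bits b7..b0 = 00001101 = 13

13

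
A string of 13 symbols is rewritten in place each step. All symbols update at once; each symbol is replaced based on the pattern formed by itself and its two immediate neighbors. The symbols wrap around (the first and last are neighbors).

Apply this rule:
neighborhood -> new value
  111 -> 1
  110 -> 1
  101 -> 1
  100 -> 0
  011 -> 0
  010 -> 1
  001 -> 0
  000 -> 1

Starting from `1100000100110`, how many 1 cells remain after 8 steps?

step 1: 0101110100011
step 2: 1110111101001
step 3: 1111011111000
step 4: 0111101111010
step 5: 0011110111110
step 6: 1001111011110
step 7: 1000111101111
step 8: 1010011110111
count of 1: 9

9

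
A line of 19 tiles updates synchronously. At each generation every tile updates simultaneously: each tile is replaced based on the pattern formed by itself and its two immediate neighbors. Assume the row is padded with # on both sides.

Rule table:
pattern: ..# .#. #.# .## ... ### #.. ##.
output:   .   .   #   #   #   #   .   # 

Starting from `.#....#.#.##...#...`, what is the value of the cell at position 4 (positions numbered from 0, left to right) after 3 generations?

#

#..##..#.###.#...#.
#..##...#####..#..#
#..##.#.#####.....#
position 4 holds #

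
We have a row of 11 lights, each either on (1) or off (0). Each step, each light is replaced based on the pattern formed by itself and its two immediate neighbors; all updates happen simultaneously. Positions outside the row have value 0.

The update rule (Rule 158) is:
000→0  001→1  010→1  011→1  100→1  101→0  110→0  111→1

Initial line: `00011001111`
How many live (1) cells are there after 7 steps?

00110111110
01100111101
11011111001
10011110111
11111100110
11111011101
11110011001
count of 1: 7

7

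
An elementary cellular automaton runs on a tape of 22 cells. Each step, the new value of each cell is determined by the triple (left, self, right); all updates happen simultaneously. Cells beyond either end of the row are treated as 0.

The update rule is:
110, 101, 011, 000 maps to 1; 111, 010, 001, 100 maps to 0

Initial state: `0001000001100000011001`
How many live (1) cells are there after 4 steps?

step 1: 1100011101101111011000
step 2: 1101010111111001111011
step 3: 1110101100001001001111
step 4: 1011011101100000001001
count of 1: 10

10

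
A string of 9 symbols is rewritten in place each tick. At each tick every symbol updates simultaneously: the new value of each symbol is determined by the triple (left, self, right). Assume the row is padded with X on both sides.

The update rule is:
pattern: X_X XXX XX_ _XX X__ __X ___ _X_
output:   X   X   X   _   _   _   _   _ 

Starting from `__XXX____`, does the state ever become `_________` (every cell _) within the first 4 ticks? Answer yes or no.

yes

___XX____
____X____
_________
all cells are _ at tick 3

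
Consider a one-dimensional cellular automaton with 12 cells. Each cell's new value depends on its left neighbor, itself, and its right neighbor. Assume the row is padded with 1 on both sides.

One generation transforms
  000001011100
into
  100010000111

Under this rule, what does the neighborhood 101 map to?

At position 6 the neighborhood is 101; the next row has 0 there.

0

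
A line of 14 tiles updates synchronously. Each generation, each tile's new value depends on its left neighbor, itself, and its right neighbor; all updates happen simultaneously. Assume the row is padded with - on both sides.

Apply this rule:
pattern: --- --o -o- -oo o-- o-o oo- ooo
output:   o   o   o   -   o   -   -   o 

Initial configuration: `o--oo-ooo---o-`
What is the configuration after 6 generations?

ooo----o-ooooo
-o-ooooo--ooo-
oo--ooo-oo-o-o
--oo-o-----o-o
oo---ooooooo-o
--ooo-ooooo--o

--ooo-ooooo--o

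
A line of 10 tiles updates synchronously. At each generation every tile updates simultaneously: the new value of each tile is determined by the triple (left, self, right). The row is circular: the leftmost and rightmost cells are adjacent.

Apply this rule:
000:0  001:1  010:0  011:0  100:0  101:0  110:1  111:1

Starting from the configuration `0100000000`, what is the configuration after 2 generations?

0000000001

1000000000
0000000001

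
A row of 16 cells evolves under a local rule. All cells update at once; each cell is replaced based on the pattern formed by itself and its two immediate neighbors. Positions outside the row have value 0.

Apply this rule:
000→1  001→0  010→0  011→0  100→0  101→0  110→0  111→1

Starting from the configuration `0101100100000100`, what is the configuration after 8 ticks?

0000000001110001
1111111100100100
0111111000000001
0011110011111100
1001100001111001
0000001100110000
1111100000000111
0111001111110010

0111001111110010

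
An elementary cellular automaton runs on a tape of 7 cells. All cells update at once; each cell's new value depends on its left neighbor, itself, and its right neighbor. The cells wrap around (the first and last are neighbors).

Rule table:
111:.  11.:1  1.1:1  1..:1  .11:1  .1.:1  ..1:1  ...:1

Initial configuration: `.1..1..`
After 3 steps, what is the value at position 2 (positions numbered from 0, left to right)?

1111111
.......
1111111
position 2 holds 1

1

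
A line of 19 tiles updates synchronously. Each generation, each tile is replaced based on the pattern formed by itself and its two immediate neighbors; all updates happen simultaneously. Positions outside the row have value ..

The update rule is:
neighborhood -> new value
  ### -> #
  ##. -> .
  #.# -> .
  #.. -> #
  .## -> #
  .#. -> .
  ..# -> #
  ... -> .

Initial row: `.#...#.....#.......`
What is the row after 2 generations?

generation 1: #.#.#.#...#.#......
generation 2: .......#.#...#.....

.......#.#...#.....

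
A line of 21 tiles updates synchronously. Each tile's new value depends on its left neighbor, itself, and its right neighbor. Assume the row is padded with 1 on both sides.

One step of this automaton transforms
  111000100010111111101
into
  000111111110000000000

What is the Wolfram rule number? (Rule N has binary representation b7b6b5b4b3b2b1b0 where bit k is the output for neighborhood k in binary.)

position 0: 111 → 0  (bit 7 = 0)
position 2: 110 → 0  (bit 6 = 0)
position 11: 101 → 0  (bit 5 = 0)
position 3: 100 → 1  (bit 4 = 1)
position 12: 011 → 0  (bit 3 = 0)
position 6: 010 → 1  (bit 2 = 1)
position 5: 001 → 1  (bit 1 = 1)
position 4: 000 → 1  (bit 0 = 1)
bits b7..b0 = 00010111 = 23

23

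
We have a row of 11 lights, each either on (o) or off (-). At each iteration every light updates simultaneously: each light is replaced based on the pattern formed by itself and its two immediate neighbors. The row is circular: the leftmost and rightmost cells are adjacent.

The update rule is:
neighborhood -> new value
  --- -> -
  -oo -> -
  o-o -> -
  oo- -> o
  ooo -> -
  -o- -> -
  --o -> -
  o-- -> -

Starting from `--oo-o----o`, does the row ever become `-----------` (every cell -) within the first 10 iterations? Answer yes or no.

yes

---o-------
-----------
all cells are - at iteration 2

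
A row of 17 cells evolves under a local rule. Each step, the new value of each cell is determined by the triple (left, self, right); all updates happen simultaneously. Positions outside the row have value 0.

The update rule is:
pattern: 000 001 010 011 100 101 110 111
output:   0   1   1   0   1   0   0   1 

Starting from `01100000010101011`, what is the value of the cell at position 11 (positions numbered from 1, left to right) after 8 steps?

10010000110101000
11111001000101100
01110111101100010
10100011000010111
10110100100110010
10000111111001111
11001011110110110
00111001100000001
position 11 holds 0

0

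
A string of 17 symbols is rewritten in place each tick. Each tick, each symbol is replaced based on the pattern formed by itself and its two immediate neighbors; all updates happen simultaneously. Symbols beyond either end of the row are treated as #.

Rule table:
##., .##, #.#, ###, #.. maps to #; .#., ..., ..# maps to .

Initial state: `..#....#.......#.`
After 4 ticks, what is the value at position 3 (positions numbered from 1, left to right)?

#..#....#.......#
##..#....#......#
###..#....#.....#
####..#....#....#
position 3 holds #

#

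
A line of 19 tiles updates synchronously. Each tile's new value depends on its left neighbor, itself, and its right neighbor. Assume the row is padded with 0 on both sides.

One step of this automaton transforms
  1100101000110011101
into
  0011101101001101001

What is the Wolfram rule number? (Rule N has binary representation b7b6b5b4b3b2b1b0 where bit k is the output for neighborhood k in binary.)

150

position 15: 111 → 1  (bit 7 = 1)
position 1: 110 → 0  (bit 6 = 0)
position 5: 101 → 0  (bit 5 = 0)
position 2: 100 → 1  (bit 4 = 1)
position 0: 011 → 0  (bit 3 = 0)
position 4: 010 → 1  (bit 2 = 1)
position 3: 001 → 1  (bit 1 = 1)
position 8: 000 → 0  (bit 0 = 0)
bits b7..b0 = 10010110 = 150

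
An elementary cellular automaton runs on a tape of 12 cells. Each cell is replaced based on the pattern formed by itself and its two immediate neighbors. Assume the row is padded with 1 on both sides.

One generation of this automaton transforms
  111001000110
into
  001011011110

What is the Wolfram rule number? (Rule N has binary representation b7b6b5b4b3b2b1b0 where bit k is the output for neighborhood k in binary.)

position 0: 111 → 0  (bit 7 = 0)
position 2: 110 → 1  (bit 6 = 1)
position 11: 101 → 0  (bit 5 = 0)
position 3: 100 → 0  (bit 4 = 0)
position 9: 011 → 1  (bit 3 = 1)
position 5: 010 → 1  (bit 2 = 1)
position 4: 001 → 1  (bit 1 = 1)
position 7: 000 → 1  (bit 0 = 1)
bits b7..b0 = 01001111 = 79

79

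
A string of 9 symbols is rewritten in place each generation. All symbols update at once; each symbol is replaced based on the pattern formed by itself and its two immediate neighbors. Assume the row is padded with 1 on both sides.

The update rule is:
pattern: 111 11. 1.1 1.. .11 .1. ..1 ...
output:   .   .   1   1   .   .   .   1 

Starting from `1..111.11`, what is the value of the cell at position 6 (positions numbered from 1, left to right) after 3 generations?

1

generation 1: .1....1..
generation 2: 1.111..1.
generation 3: .1...1..1
position 6 holds 1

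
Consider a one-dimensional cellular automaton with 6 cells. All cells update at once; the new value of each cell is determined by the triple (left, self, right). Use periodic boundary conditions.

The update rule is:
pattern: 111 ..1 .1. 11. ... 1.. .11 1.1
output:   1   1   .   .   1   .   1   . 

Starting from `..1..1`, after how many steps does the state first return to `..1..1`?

3

step 1: .1..1.
step 2: 1..1..
step 3: ..1..1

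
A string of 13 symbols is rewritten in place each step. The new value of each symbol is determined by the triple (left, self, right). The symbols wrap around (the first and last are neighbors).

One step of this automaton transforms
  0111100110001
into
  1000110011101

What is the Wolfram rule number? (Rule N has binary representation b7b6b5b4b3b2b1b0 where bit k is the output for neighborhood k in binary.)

117

position 2: 111 → 0  (bit 7 = 0)
position 4: 110 → 1  (bit 6 = 1)
position 0: 101 → 1  (bit 5 = 1)
position 5: 100 → 1  (bit 4 = 1)
position 1: 011 → 0  (bit 3 = 0)
position 12: 010 → 1  (bit 2 = 1)
position 6: 001 → 0  (bit 1 = 0)
position 10: 000 → 1  (bit 0 = 1)
bits b7..b0 = 01110101 = 117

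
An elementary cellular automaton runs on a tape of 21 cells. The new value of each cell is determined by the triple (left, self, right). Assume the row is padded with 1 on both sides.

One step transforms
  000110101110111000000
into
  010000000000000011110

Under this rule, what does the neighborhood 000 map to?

At position 1 the neighborhood is 000; the next row has 1 there.

1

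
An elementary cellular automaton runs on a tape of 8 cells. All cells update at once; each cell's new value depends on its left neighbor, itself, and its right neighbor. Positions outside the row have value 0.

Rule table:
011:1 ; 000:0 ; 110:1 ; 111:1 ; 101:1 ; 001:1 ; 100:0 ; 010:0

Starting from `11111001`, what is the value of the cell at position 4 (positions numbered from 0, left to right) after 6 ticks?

1

tick 1: 11111010
tick 2: 11111100
tick 3: 11111100  (fixed point — unchanged through tick 6)
position 4 holds 1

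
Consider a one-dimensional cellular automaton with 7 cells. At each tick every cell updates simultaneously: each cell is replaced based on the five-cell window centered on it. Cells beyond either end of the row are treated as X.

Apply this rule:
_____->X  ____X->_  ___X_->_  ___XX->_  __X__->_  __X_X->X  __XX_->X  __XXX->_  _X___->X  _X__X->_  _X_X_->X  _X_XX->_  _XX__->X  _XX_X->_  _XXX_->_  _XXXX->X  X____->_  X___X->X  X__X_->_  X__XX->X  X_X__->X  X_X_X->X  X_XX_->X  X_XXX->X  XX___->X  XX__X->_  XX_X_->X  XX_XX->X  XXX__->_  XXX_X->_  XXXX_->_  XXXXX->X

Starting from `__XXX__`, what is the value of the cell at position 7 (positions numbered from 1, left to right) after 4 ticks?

_

_X____X
XXX____
X__X___
____XX_
position 7 holds _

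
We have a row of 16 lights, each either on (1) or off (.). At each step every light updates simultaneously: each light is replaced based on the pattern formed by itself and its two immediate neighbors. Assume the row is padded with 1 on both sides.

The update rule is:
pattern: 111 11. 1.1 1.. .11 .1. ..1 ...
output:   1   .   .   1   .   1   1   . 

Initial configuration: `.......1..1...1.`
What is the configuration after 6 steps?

step 1: 1.....111111.11.
step 2: .1...1.1111.....
step 3: .11.11..11.1...1
step 4: ......11...11.1.
step 5: 1....1..1.1...1.
step 6: .1..11111.11.11.

.1..11111.11.11.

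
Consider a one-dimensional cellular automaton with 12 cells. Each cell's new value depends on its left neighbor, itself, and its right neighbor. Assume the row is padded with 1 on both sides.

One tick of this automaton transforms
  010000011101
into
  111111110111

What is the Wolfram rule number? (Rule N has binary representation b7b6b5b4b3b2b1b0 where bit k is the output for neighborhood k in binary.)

position 8: 111 → 0  (bit 7 = 0)
position 9: 110 → 1  (bit 6 = 1)
position 0: 101 → 1  (bit 5 = 1)
position 2: 100 → 1  (bit 4 = 1)
position 7: 011 → 1  (bit 3 = 1)
position 1: 010 → 1  (bit 2 = 1)
position 6: 001 → 1  (bit 1 = 1)
position 3: 000 → 1  (bit 0 = 1)
bits b7..b0 = 01111111 = 127

127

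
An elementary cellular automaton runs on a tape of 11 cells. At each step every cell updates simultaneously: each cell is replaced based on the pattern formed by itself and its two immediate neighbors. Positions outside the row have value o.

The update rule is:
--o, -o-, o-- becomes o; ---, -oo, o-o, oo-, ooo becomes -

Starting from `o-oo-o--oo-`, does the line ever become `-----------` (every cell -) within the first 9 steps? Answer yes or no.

no

-----ooo---
o---o---o-o
-o-ooo-oo--
-o-------oo
-oo-----o--
---o---oooo
o-ooo-o----
------oo--o
o----o--oo-
step 9 is o----o--oo-, still not uniform -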